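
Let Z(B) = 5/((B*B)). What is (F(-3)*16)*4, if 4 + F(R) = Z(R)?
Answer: -1984/9 ≈ -220.44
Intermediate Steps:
Z(B) = 5/B² (Z(B) = 5/(B²) = 5/B²)
F(R) = -4 + 5/R²
(F(-3)*16)*4 = ((-4 + 5/(-3)²)*16)*4 = ((-4 + 5*(⅑))*16)*4 = ((-4 + 5/9)*16)*4 = -31/9*16*4 = -496/9*4 = -1984/9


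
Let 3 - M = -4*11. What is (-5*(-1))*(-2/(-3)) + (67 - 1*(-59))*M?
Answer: 17776/3 ≈ 5925.3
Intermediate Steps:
M = 47 (M = 3 - (-4)*11 = 3 - 1*(-44) = 3 + 44 = 47)
(-5*(-1))*(-2/(-3)) + (67 - 1*(-59))*M = (-5*(-1))*(-2/(-3)) + (67 - 1*(-59))*47 = 5*(-2*(-1/3)) + (67 + 59)*47 = 5*(2/3) + 126*47 = 10/3 + 5922 = 17776/3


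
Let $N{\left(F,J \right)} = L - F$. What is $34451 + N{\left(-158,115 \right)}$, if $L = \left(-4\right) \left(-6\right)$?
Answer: $34633$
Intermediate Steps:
$L = 24$
$N{\left(F,J \right)} = 24 - F$
$34451 + N{\left(-158,115 \right)} = 34451 + \left(24 - -158\right) = 34451 + \left(24 + 158\right) = 34451 + 182 = 34633$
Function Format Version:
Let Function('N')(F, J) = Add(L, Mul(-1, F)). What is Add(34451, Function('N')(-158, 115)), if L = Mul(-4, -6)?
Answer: 34633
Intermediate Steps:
L = 24
Function('N')(F, J) = Add(24, Mul(-1, F))
Add(34451, Function('N')(-158, 115)) = Add(34451, Add(24, Mul(-1, -158))) = Add(34451, Add(24, 158)) = Add(34451, 182) = 34633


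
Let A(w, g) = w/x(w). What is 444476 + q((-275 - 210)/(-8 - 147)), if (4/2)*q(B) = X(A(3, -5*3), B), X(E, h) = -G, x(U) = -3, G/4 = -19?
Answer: 444514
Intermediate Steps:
G = -76 (G = 4*(-19) = -76)
A(w, g) = -w/3 (A(w, g) = w/(-3) = w*(-1/3) = -w/3)
X(E, h) = 76 (X(E, h) = -1*(-76) = 76)
q(B) = 38 (q(B) = (1/2)*76 = 38)
444476 + q((-275 - 210)/(-8 - 147)) = 444476 + 38 = 444514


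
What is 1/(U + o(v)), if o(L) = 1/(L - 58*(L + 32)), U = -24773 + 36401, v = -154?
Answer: 6922/80489017 ≈ 8.5999e-5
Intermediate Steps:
U = 11628
o(L) = 1/(-1856 - 57*L) (o(L) = 1/(L - 58*(32 + L)) = 1/(L + (-1856 - 58*L)) = 1/(-1856 - 57*L))
1/(U + o(v)) = 1/(11628 - 1/(1856 + 57*(-154))) = 1/(11628 - 1/(1856 - 8778)) = 1/(11628 - 1/(-6922)) = 1/(11628 - 1*(-1/6922)) = 1/(11628 + 1/6922) = 1/(80489017/6922) = 6922/80489017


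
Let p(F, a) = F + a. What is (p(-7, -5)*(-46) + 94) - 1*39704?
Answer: -39058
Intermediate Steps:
(p(-7, -5)*(-46) + 94) - 1*39704 = ((-7 - 5)*(-46) + 94) - 1*39704 = (-12*(-46) + 94) - 39704 = (552 + 94) - 39704 = 646 - 39704 = -39058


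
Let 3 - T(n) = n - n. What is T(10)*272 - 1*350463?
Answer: -349647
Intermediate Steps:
T(n) = 3 (T(n) = 3 - (n - n) = 3 - 1*0 = 3 + 0 = 3)
T(10)*272 - 1*350463 = 3*272 - 1*350463 = 816 - 350463 = -349647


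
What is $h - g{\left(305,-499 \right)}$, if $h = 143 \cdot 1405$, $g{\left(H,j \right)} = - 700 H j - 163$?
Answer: $-106335422$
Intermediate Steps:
$g{\left(H,j \right)} = -163 - 700 H j$ ($g{\left(H,j \right)} = - 700 H j - 163 = -163 - 700 H j$)
$h = 200915$
$h - g{\left(305,-499 \right)} = 200915 - \left(-163 - 213500 \left(-499\right)\right) = 200915 - \left(-163 + 106536500\right) = 200915 - 106536337 = -106335422$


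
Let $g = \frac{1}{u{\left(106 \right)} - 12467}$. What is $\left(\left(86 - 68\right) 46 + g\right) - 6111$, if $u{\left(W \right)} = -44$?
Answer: $- \frac{66095614}{12511} \approx -5283.0$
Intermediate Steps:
$g = - \frac{1}{12511}$ ($g = \frac{1}{-44 - 12467} = \frac{1}{-12511} = - \frac{1}{12511} \approx -7.993 \cdot 10^{-5}$)
$\left(\left(86 - 68\right) 46 + g\right) - 6111 = \left(\left(86 - 68\right) 46 - \frac{1}{12511}\right) - 6111 = \left(18 \cdot 46 - \frac{1}{12511}\right) - 6111 = \left(828 - \frac{1}{12511}\right) - 6111 = \frac{10359107}{12511} - 6111 = - \frac{66095614}{12511}$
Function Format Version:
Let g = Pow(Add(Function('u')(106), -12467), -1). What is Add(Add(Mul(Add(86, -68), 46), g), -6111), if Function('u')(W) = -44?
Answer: Rational(-66095614, 12511) ≈ -5283.0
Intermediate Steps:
g = Rational(-1, 12511) (g = Pow(Add(-44, -12467), -1) = Pow(-12511, -1) = Rational(-1, 12511) ≈ -7.9930e-5)
Add(Add(Mul(Add(86, -68), 46), g), -6111) = Add(Add(Mul(Add(86, -68), 46), Rational(-1, 12511)), -6111) = Add(Add(Mul(18, 46), Rational(-1, 12511)), -6111) = Add(Add(828, Rational(-1, 12511)), -6111) = Add(Rational(10359107, 12511), -6111) = Rational(-66095614, 12511)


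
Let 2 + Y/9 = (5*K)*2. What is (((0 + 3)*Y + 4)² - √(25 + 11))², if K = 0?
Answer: 6220036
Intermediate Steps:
Y = -18 (Y = -18 + 9*((5*0)*2) = -18 + 9*(0*2) = -18 + 9*0 = -18 + 0 = -18)
(((0 + 3)*Y + 4)² - √(25 + 11))² = (((0 + 3)*(-18) + 4)² - √(25 + 11))² = ((3*(-18) + 4)² - √36)² = ((-54 + 4)² - 1*6)² = ((-50)² - 6)² = (2500 - 6)² = 2494² = 6220036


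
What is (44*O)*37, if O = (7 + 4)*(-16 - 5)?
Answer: -376068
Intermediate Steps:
O = -231 (O = 11*(-21) = -231)
(44*O)*37 = (44*(-231))*37 = -10164*37 = -376068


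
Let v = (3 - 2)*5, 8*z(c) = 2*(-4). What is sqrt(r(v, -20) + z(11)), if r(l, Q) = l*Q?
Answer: I*sqrt(101) ≈ 10.05*I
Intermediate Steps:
z(c) = -1 (z(c) = (2*(-4))/8 = (1/8)*(-8) = -1)
v = 5 (v = 1*5 = 5)
r(l, Q) = Q*l
sqrt(r(v, -20) + z(11)) = sqrt(-20*5 - 1) = sqrt(-100 - 1) = sqrt(-101) = I*sqrt(101)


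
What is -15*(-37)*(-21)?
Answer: -11655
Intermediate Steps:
-15*(-37)*(-21) = 555*(-21) = -11655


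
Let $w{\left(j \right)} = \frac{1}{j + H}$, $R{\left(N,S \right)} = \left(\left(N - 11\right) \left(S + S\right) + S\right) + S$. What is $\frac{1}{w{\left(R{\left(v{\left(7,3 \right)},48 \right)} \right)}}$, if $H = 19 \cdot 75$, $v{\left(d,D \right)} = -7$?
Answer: $-207$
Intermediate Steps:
$R{\left(N,S \right)} = 2 S + 2 S \left(-11 + N\right)$ ($R{\left(N,S \right)} = \left(\left(-11 + N\right) 2 S + S\right) + S = \left(2 S \left(-11 + N\right) + S\right) + S = \left(S + 2 S \left(-11 + N\right)\right) + S = 2 S + 2 S \left(-11 + N\right)$)
$H = 1425$
$w{\left(j \right)} = \frac{1}{1425 + j}$ ($w{\left(j \right)} = \frac{1}{j + 1425} = \frac{1}{1425 + j}$)
$\frac{1}{w{\left(R{\left(v{\left(7,3 \right)},48 \right)} \right)}} = \frac{1}{\frac{1}{1425 + 2 \cdot 48 \left(-10 - 7\right)}} = \frac{1}{\frac{1}{1425 + 2 \cdot 48 \left(-17\right)}} = \frac{1}{\frac{1}{1425 - 1632}} = \frac{1}{\frac{1}{-207}} = \frac{1}{- \frac{1}{207}} = -207$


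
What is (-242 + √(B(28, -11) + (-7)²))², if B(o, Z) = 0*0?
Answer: 55225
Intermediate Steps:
B(o, Z) = 0
(-242 + √(B(28, -11) + (-7)²))² = (-242 + √(0 + (-7)²))² = (-242 + √(0 + 49))² = (-242 + √49)² = (-242 + 7)² = (-235)² = 55225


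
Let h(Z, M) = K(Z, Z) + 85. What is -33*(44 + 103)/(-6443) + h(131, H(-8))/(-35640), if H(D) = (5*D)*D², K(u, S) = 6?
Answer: 172303327/229628520 ≈ 0.75036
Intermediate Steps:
H(D) = 5*D³
h(Z, M) = 91 (h(Z, M) = 6 + 85 = 91)
-33*(44 + 103)/(-6443) + h(131, H(-8))/(-35640) = -33*(44 + 103)/(-6443) + 91/(-35640) = -33*147*(-1/6443) + 91*(-1/35640) = -4851*(-1/6443) - 91/35640 = 4851/6443 - 91/35640 = 172303327/229628520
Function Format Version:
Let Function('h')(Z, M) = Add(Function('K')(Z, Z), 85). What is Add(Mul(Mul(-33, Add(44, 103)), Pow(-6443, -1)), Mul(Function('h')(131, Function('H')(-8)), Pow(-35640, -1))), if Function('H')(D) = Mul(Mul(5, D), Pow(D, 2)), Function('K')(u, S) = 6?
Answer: Rational(172303327, 229628520) ≈ 0.75036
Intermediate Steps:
Function('H')(D) = Mul(5, Pow(D, 3))
Function('h')(Z, M) = 91 (Function('h')(Z, M) = Add(6, 85) = 91)
Add(Mul(Mul(-33, Add(44, 103)), Pow(-6443, -1)), Mul(Function('h')(131, Function('H')(-8)), Pow(-35640, -1))) = Add(Mul(Mul(-33, Add(44, 103)), Pow(-6443, -1)), Mul(91, Pow(-35640, -1))) = Add(Mul(Mul(-33, 147), Rational(-1, 6443)), Mul(91, Rational(-1, 35640))) = Add(Mul(-4851, Rational(-1, 6443)), Rational(-91, 35640)) = Add(Rational(4851, 6443), Rational(-91, 35640)) = Rational(172303327, 229628520)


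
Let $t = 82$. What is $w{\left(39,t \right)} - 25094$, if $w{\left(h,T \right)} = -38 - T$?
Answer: $-25214$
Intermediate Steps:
$w{\left(39,t \right)} - 25094 = \left(-38 - 82\right) - 25094 = -120 - 25094 = -25214$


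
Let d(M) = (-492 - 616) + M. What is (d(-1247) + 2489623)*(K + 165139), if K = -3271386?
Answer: -7726068763196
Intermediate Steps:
d(M) = -1108 + M
(d(-1247) + 2489623)*(K + 165139) = ((-1108 - 1247) + 2489623)*(-3271386 + 165139) = (-2355 + 2489623)*(-3106247) = 2487268*(-3106247) = -7726068763196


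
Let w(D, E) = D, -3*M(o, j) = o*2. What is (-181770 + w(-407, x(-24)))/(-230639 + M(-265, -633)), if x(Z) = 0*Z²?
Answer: 546531/691387 ≈ 0.79049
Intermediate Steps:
M(o, j) = -2*o/3 (M(o, j) = -o*2/3 = -2*o/3)
x(Z) = 0
(-181770 + w(-407, x(-24)))/(-230639 + M(-265, -633)) = (-181770 - 407)/(-230639 - ⅔*(-265)) = -182177/(-230639 + 530/3) = -182177/(-691387/3) = -182177*(-3/691387) = 546531/691387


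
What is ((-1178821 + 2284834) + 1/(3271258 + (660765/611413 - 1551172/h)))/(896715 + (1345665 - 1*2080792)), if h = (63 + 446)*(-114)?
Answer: 1035176344135727401347/151238796556783407710 ≈ 6.8447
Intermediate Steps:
h = -58026 (h = 509*(-114) = -58026)
((-1178821 + 2284834) + 1/(3271258 + (660765/611413 - 1551172/h)))/(896715 + (1345665 - 1*2080792)) = ((-1178821 + 2284834) + 1/(3271258 + (660765/611413 - 1551172/(-58026))))/(896715 + (1345665 - 1*2080792)) = (1106013 + 1/(3271258 + (660765*(1/611413) - 1551172*(-1/58026))))/(896715 + (1345665 - 2080792)) = (1106013 + 1/(3271258 + (21315/19723 + 775586/29013)))/(896715 - 735127) = (1106013 + 1/(3271258 + 15915294773/572223399))/161588 = (1106013 + 1/(1871906287060715/572223399))*(1/161588) = (1106013 + 572223399/1871906287060715)*(1/161588) = (2070352688271454802694/1871906287060715)*(1/161588) = 1035176344135727401347/151238796556783407710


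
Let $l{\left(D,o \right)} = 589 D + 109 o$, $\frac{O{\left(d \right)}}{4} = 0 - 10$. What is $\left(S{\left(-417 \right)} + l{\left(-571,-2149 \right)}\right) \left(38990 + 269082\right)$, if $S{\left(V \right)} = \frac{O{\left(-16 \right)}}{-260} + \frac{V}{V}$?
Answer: $- \frac{2285051663080}{13} \approx -1.7577 \cdot 10^{11}$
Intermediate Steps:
$O{\left(d \right)} = -40$ ($O{\left(d \right)} = 4 \left(0 - 10\right) = 4 \left(-10\right) = -40$)
$l{\left(D,o \right)} = 109 o + 589 D$
$S{\left(V \right)} = \frac{15}{13}$ ($S{\left(V \right)} = - \frac{40}{-260} + \frac{V}{V} = \left(-40\right) \left(- \frac{1}{260}\right) + 1 = \frac{2}{13} + 1 = \frac{15}{13}$)
$\left(S{\left(-417 \right)} + l{\left(-571,-2149 \right)}\right) \left(38990 + 269082\right) = \left(\frac{15}{13} + \left(109 \left(-2149\right) + 589 \left(-571\right)\right)\right) \left(38990 + 269082\right) = \left(\frac{15}{13} - 570560\right) 308072 = \left(- \frac{7417265}{13}\right) 308072 = - \frac{2285051663080}{13}$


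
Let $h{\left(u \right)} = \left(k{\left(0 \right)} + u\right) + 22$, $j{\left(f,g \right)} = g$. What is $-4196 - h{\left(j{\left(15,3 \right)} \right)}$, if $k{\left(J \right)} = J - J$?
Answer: $-4221$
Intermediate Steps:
$k{\left(J \right)} = 0$
$h{\left(u \right)} = 22 + u$ ($h{\left(u \right)} = \left(0 + u\right) + 22 = u + 22 = 22 + u$)
$-4196 - h{\left(j{\left(15,3 \right)} \right)} = -4196 - \left(22 + 3\right) = -4196 - 25 = -4221$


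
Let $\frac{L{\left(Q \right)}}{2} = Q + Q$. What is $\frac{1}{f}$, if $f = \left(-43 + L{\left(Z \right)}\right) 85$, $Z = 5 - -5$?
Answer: $- \frac{1}{255} \approx -0.0039216$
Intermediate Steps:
$Z = 10$ ($Z = 5 + 5 = 10$)
$L{\left(Q \right)} = 4 Q$ ($L{\left(Q \right)} = 2 \left(Q + Q\right) = 2 \cdot 2 Q = 4 Q$)
$f = -255$ ($f = \left(-43 + 4 \cdot 10\right) 85 = \left(-43 + 40\right) 85 = \left(-3\right) 85 = -255$)
$\frac{1}{f} = \frac{1}{-255} = - \frac{1}{255}$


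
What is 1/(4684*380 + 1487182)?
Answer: 1/3267102 ≈ 3.0608e-7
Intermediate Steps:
1/(4684*380 + 1487182) = 1/(1779920 + 1487182) = 1/3267102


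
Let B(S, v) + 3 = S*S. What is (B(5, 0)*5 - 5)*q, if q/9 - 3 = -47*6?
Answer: -263655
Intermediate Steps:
B(S, v) = -3 + S² (B(S, v) = -3 + S*S = -3 + S²)
q = -2511 (q = 27 + 9*(-47*6) = 27 + 9*(-282) = 27 - 2538 = -2511)
(B(5, 0)*5 - 5)*q = ((-3 + 5²)*5 - 5)*(-2511) = ((-3 + 25)*5 - 5)*(-2511) = (22*5 - 5)*(-2511) = (110 - 5)*(-2511) = 105*(-2511) = -263655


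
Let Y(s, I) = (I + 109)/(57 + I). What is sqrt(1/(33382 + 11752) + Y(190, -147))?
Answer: sqrt(193532560970)/677010 ≈ 0.64980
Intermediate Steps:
Y(s, I) = (109 + I)/(57 + I)
sqrt(1/(33382 + 11752) + Y(190, -147)) = sqrt(1/(33382 + 11752) + (109 - 147)/(57 - 147)) = sqrt(1/45134 - 38/(-90)) = sqrt(1/45134 - 1/90*(-38)) = sqrt(1/45134 + 19/45) = sqrt(857591/2031030) = sqrt(193532560970)/677010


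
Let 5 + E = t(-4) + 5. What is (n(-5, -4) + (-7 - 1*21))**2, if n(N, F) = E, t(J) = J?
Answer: 1024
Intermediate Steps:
E = -4 (E = -5 + (-4 + 5) = -5 + 1 = -4)
n(N, F) = -4
(n(-5, -4) + (-7 - 1*21))**2 = (-4 + (-7 - 1*21))**2 = (-4 + (-7 - 21))**2 = (-4 - 28)**2 = (-32)**2 = 1024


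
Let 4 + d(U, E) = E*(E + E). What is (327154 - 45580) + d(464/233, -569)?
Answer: 929092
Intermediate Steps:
d(U, E) = -4 + 2*E² (d(U, E) = -4 + E*(E + E) = -4 + E*(2*E) = -4 + 2*E²)
(327154 - 45580) + d(464/233, -569) = (327154 - 45580) + (-4 + 2*(-569)²) = 281574 + (-4 + 2*323761) = 281574 + (-4 + 647522) = 281574 + 647518 = 929092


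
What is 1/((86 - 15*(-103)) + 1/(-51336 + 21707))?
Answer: 29629/48324898 ≈ 0.00061312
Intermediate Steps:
1/((86 - 15*(-103)) + 1/(-51336 + 21707)) = 1/((86 + 1545) + 1/(-29629)) = 1/(1631 - 1/29629) = 1/(48324898/29629) = 29629/48324898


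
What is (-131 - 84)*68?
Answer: -14620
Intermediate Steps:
(-131 - 84)*68 = -215*68 = -14620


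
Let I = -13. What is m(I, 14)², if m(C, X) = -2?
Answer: 4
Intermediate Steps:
m(I, 14)² = (-2)² = 4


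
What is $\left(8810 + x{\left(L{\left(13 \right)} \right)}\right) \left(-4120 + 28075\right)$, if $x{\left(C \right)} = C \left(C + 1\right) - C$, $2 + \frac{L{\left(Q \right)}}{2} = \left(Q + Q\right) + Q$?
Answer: $342221130$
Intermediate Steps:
$L{\left(Q \right)} = -4 + 6 Q$ ($L{\left(Q \right)} = -4 + 2 \left(\left(Q + Q\right) + Q\right) = -4 + 2 \left(2 Q + Q\right) = -4 + 2 \cdot 3 Q = -4 + 6 Q$)
$x{\left(C \right)} = - C + C \left(1 + C\right)$ ($x{\left(C \right)} = C \left(1 + C\right) - C = - C + C \left(1 + C\right)$)
$\left(8810 + x{\left(L{\left(13 \right)} \right)}\right) \left(-4120 + 28075\right) = \left(8810 + \left(-4 + 6 \cdot 13\right)^{2}\right) \left(-4120 + 28075\right) = \left(8810 + \left(-4 + 78\right)^{2}\right) 23955 = \left(8810 + 74^{2}\right) 23955 = \left(8810 + 5476\right) 23955 = 14286 \cdot 23955 = 342221130$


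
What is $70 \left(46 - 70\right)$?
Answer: $-1680$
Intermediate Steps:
$70 \left(46 - 70\right) = 70 \left(-24\right) = -1680$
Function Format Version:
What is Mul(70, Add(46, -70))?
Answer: -1680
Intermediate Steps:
Mul(70, Add(46, -70)) = Mul(70, -24) = -1680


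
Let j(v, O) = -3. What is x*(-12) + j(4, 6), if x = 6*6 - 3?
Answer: -399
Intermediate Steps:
x = 33 (x = 36 - 3 = 33)
x*(-12) + j(4, 6) = 33*(-12) - 3 = -396 - 3 = -399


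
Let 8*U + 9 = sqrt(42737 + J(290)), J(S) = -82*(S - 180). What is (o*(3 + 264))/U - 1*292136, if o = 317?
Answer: -818349374/2803 + 56426*sqrt(33717)/2803 ≈ -2.8826e+5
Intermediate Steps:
J(S) = 14760 - 82*S (J(S) = -82*(-180 + S) = 14760 - 82*S)
U = -9/8 + sqrt(33717)/8 (U = -9/8 + sqrt(42737 + (14760 - 82*290))/8 = -9/8 + sqrt(42737 + (14760 - 23780))/8 = -9/8 + sqrt(42737 - 9020)/8 = -9/8 + sqrt(33717)/8 ≈ 21.828)
(o*(3 + 264))/U - 1*292136 = (317*(3 + 264))/(-9/8 + sqrt(33717)/8) - 1*292136 = (317*267)/(-9/8 + sqrt(33717)/8) - 292136 = 84639/(-9/8 + sqrt(33717)/8) - 292136 = -292136 + 84639/(-9/8 + sqrt(33717)/8)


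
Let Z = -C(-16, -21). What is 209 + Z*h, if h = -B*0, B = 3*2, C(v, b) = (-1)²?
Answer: 209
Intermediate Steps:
C(v, b) = 1
B = 6
h = 0 (h = -1*6*0 = -6*0 = 0)
Z = -1 (Z = -1*1 = -1)
209 + Z*h = 209 - 1*0 = 209 + 0 = 209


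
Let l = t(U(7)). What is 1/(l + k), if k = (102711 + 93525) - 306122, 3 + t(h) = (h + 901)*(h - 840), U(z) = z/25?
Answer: -625/541694901 ≈ -1.1538e-6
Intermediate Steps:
U(z) = z/25 (U(z) = z*(1/25) = z/25)
t(h) = -3 + (-840 + h)*(901 + h) (t(h) = -3 + (h + 901)*(h - 840) = -3 + (901 + h)*(-840 + h) = -3 + (-840 + h)*(901 + h))
l = -473016151/625 (l = -756843 + ((1/25)*7)² + 61*((1/25)*7) = -756843 + (7/25)² + 61*(7/25) = -756843 + 49/625 + 427/25 = -473016151/625 ≈ -7.5683e+5)
k = -109886 (k = 196236 - 306122 = -109886)
1/(l + k) = 1/(-473016151/625 - 109886) = 1/(-541694901/625) = -625/541694901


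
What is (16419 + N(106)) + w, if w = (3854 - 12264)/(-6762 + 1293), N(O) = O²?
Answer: 151253605/5469 ≈ 27657.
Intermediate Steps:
w = 8410/5469 (w = -8410/(-5469) = -8410*(-1/5469) = 8410/5469 ≈ 1.5378)
(16419 + N(106)) + w = (16419 + 106²) + 8410/5469 = (16419 + 11236) + 8410/5469 = 27655 + 8410/5469 = 151253605/5469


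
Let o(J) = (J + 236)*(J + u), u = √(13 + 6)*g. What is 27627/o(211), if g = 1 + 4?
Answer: 1943099/6562854 - 46045*√19/6562854 ≈ 0.26549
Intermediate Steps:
g = 5
u = 5*√19 (u = √(13 + 6)*5 = √19*5 = 5*√19 ≈ 21.794)
o(J) = (236 + J)*(J + 5*√19) (o(J) = (J + 236)*(J + 5*√19) = (236 + J)*(J + 5*√19))
27627/o(211) = 27627/(211² + 236*211 + 1180*√19 + 5*211*√19) = 27627/(44521 + 49796 + 1180*√19 + 1055*√19) = 27627/(94317 + 2235*√19)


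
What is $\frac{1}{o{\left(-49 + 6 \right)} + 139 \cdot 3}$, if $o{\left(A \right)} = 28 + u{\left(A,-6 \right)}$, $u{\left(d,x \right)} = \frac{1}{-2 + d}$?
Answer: $\frac{45}{20024} \approx 0.0022473$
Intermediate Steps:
$o{\left(A \right)} = 28 + \frac{1}{-2 + A}$
$\frac{1}{o{\left(-49 + 6 \right)} + 139 \cdot 3} = \frac{1}{\frac{-55 + 28 \left(-49 + 6\right)}{-2 + \left(-49 + 6\right)} + 139 \cdot 3} = \frac{1}{\frac{-55 + 28 \left(-43\right)}{-2 - 43} + 417} = \frac{1}{\frac{-55 - 1204}{-45} + 417} = \frac{1}{\left(- \frac{1}{45}\right) \left(-1259\right) + 417} = \frac{1}{\frac{1259}{45} + 417} = \frac{1}{\frac{20024}{45}} = \frac{45}{20024}$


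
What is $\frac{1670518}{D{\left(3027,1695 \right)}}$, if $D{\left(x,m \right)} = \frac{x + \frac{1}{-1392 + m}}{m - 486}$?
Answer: $\frac{305977923693}{458591} \approx 6.6721 \cdot 10^{5}$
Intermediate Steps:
$D{\left(x,m \right)} = \frac{x + \frac{1}{-1392 + m}}{-486 + m}$
$\frac{1670518}{D{\left(3027,1695 \right)}} = \frac{1670518}{\frac{1}{676512 + 1695^{2} - 3183210} \left(1 - 4213584 + 1695 \cdot 3027\right)} = \frac{1670518}{\frac{1}{676512 + 2873025 - 3183210} \left(1 - 4213584 + 5130765\right)} = \frac{1670518}{\frac{1}{366327} \cdot 917182} = \frac{1670518}{\frac{917182}{366327}} = 1670518 \cdot \frac{366327}{917182} = \frac{305977923693}{458591}$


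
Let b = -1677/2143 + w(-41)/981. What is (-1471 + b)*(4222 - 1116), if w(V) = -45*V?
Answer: -1066444960230/233587 ≈ -4.5655e+6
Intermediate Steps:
b = 256522/233587 (b = -1677/2143 - 45*(-41)/981 = -1677*1/2143 + 1845*(1/981) = -1677/2143 + 205/109 = 256522/233587 ≈ 1.0982)
(-1471 + b)*(4222 - 1116) = (-1471 + 256522/233587)*(4222 - 1116) = -343349955/233587*3106 = -1066444960230/233587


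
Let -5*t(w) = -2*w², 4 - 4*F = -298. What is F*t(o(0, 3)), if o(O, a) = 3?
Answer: 1359/5 ≈ 271.80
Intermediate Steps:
F = 151/2 (F = 1 - ¼*(-298) = 1 + 149/2 = 151/2 ≈ 75.500)
t(w) = 2*w²/5 (t(w) = -(-2)*w²/5 = 2*w²/5)
F*t(o(0, 3)) = 151*((⅖)*3²)/2 = 151*((⅖)*9)/2 = (151/2)*(18/5) = 1359/5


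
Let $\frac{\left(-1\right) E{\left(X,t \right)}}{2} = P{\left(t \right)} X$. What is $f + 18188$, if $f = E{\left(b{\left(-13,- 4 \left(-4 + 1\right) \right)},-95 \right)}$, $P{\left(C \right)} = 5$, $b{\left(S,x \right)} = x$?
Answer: $18068$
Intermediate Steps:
$E{\left(X,t \right)} = - 10 X$ ($E{\left(X,t \right)} = - 2 \cdot 5 X = - 10 X$)
$f = -120$ ($f = - 10 \left(- 4 \left(-4 + 1\right)\right) = - 10 \left(\left(-4\right) \left(-3\right)\right) = \left(-10\right) 12 = -120$)
$f + 18188 = -120 + 18188 = 18068$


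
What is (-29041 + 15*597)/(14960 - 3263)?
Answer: -20086/11697 ≈ -1.7172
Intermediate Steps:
(-29041 + 15*597)/(14960 - 3263) = (-29041 + 8955)/11697 = -20086*1/11697 = -20086/11697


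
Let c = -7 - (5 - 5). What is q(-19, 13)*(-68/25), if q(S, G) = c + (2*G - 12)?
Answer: -476/25 ≈ -19.040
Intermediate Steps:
c = -7 (c = -7 - 1*0 = -7 + 0 = -7)
q(S, G) = -19 + 2*G (q(S, G) = -7 + (2*G - 12) = -7 + (-12 + 2*G) = -19 + 2*G)
q(-19, 13)*(-68/25) = (-19 + 2*13)*(-68/25) = (-19 + 26)*(-68*1/25) = 7*(-68/25) = -476/25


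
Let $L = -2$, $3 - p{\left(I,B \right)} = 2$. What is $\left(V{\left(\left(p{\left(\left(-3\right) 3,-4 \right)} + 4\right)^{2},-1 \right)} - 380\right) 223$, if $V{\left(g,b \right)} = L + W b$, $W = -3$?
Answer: $-84517$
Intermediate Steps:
$p{\left(I,B \right)} = 1$ ($p{\left(I,B \right)} = 3 - 2 = 1$)
$V{\left(g,b \right)} = -2 - 3 b$
$\left(V{\left(\left(p{\left(\left(-3\right) 3,-4 \right)} + 4\right)^{2},-1 \right)} - 380\right) 223 = \left(\left(-2 - -3\right) - 380\right) 223 = \left(\left(-2 + 3\right) - 380\right) 223 = \left(1 - 380\right) 223 = \left(-379\right) 223 = -84517$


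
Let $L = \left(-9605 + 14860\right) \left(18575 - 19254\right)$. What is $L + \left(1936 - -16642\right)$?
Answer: $-3549567$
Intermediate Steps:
$L = -3568145$ ($L = 5255 \left(-679\right) = -3568145$)
$L + \left(1936 - -16642\right) = -3568145 + \left(1936 - -16642\right) = -3568145 + \left(1936 + 16642\right) = -3568145 + 18578 = -3549567$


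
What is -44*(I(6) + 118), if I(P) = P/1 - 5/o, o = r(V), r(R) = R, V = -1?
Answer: -5676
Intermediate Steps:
o = -1
I(P) = 5 + P (I(P) = P/1 - 5/(-1) = P*1 - 5*(-1) = P + 5 = 5 + P)
-44*(I(6) + 118) = -44*((5 + 6) + 118) = -44*(11 + 118) = -44*129 = -5676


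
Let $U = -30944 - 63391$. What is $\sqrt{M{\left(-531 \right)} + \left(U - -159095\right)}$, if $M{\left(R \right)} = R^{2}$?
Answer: $\sqrt{346721} \approx 588.83$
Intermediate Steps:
$U = -94335$ ($U = -30944 - 63391 = -94335$)
$\sqrt{M{\left(-531 \right)} + \left(U - -159095\right)} = \sqrt{\left(-531\right)^{2} - -64760} = \sqrt{281961 + \left(-94335 + 159095\right)} = \sqrt{281961 + 64760} = \sqrt{346721}$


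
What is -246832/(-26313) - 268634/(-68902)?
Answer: 12037892453/906509163 ≈ 13.279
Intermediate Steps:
-246832/(-26313) - 268634/(-68902) = -246832*(-1/26313) - 268634*(-1/68902) = 246832/26313 + 134317/34451 = 12037892453/906509163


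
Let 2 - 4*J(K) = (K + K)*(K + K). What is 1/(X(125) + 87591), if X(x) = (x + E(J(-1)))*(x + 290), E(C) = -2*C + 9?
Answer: 1/143616 ≈ 6.9630e-6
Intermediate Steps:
J(K) = ½ - K² (J(K) = ½ - (K + K)*(K + K)/4 = ½ - 2*K*2*K/4 = ½ - K²)
E(C) = 9 - 2*C
X(x) = (10 + x)*(290 + x) (X(x) = (x + (9 - 2*(½ - 1*(-1)²)))*(x + 290) = (x + (9 - 2*(½ - 1*1)))*(290 + x) = (x + (9 - 2*(½ - 1)))*(290 + x) = (x + (9 - 2*(-½)))*(290 + x) = (x + (9 + 1))*(290 + x) = (x + 10)*(290 + x) = (10 + x)*(290 + x))
1/(X(125) + 87591) = 1/((2900 + 125² + 300*125) + 87591) = 1/((2900 + 15625 + 37500) + 87591) = 1/(56025 + 87591) = 1/143616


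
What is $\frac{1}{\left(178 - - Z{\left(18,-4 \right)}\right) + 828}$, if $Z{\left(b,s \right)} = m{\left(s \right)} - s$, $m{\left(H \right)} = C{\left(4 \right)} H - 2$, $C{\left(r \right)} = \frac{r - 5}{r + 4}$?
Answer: $\frac{2}{2017} \approx 0.00099157$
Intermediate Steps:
$C{\left(r \right)} = \frac{-5 + r}{4 + r}$
$m{\left(H \right)} = -2 - \frac{H}{8}$ ($m{\left(H \right)} = \frac{-5 + 4}{4 + 4} H - 2 = \frac{1}{8} \left(-1\right) H - 2 = - \frac{H}{8} - 2 = -2 - \frac{H}{8}$)
$Z{\left(b,s \right)} = -2 - \frac{9 s}{8}$ ($Z{\left(b,s \right)} = \left(-2 - \frac{s}{8}\right) - s = -2 - \frac{9 s}{8}$)
$\frac{1}{\left(178 - - Z{\left(18,-4 \right)}\right) + 828} = \frac{1}{\left(178 - - (-2 - - \frac{9}{2})\right) + 828} = \frac{1}{\left(178 - - (-2 + \frac{9}{2})\right) + 828} = \frac{1}{\left(178 - \left(-1\right) \frac{5}{2}\right) + 828} = \frac{1}{\left(178 - - \frac{5}{2}\right) + 828} = \frac{1}{\left(178 + \frac{5}{2}\right) + 828} = \frac{1}{\frac{361}{2} + 828} = \frac{1}{\frac{2017}{2}} = \frac{2}{2017}$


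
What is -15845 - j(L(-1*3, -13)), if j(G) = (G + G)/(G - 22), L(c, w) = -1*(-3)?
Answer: -301049/19 ≈ -15845.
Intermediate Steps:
L(c, w) = 3
j(G) = 2*G/(-22 + G) (j(G) = (2*G)/(-22 + G) = 2*G/(-22 + G))
-15845 - j(L(-1*3, -13)) = -15845 - 2*3/(-22 + 3) = -15845 - 2*3/(-19) = -15845 - 2*3*(-1)/19 = -15845 - 1*(-6/19) = -15845 + 6/19 = -301049/19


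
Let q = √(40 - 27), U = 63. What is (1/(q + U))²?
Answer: (63 + √13)⁻² ≈ 0.00022541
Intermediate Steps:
q = √13 ≈ 3.6056
(1/(q + U))² = (1/(√13 + 63))² = (1/(63 + √13))² = (63 + √13)⁻²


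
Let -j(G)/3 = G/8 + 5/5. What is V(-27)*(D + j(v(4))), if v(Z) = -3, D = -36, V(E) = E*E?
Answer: -220887/8 ≈ -27611.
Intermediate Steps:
V(E) = E**2
j(G) = -3 - 3*G/8 (j(G) = -3*(G/8 + 5/5) = -3*(G*(1/8) + 5*(1/5)) = -3*(G/8 + 1) = -3*(1 + G/8) = -3 - 3*G/8)
V(-27)*(D + j(v(4))) = (-27)**2*(-36 + (-3 - 3/8*(-3))) = 729*(-36 + (-3 + 9/8)) = 729*(-36 - 15/8) = 729*(-303/8) = -220887/8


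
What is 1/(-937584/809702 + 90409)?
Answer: 404851/36601705267 ≈ 1.1061e-5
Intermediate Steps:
1/(-937584/809702 + 90409) = 1/(-937584*1/809702 + 90409) = 1/(-468792/404851 + 90409) = 1/(36601705267/404851) = 404851/36601705267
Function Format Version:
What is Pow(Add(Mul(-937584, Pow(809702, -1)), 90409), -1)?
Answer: Rational(404851, 36601705267) ≈ 1.1061e-5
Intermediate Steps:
Pow(Add(Mul(-937584, Pow(809702, -1)), 90409), -1) = Pow(Add(Mul(-937584, Rational(1, 809702)), 90409), -1) = Pow(Add(Rational(-468792, 404851), 90409), -1) = Pow(Rational(36601705267, 404851), -1) = Rational(404851, 36601705267)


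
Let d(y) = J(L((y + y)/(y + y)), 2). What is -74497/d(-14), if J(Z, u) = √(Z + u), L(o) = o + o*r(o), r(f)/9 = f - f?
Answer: -74497*√3/3 ≈ -43011.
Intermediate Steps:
r(f) = 0 (r(f) = 9*(f - f) = 9*0 = 0)
L(o) = o (L(o) = o + o*0 = o + 0 = o)
d(y) = √3 (d(y) = √((y + y)/(y + y) + 2) = √((2*y)/((2*y)) + 2) = √((2*y)*(1/(2*y)) + 2) = √(1 + 2) = √3)
-74497/d(-14) = -74497*√3/3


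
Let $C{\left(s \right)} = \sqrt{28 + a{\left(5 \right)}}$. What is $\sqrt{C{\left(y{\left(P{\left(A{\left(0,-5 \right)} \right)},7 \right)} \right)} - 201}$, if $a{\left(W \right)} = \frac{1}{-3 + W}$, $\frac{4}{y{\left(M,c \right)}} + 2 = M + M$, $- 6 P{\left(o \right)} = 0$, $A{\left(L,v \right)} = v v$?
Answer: $\frac{\sqrt{-804 + 2 \sqrt{114}}}{2} \approx 13.988 i$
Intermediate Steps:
$A{\left(L,v \right)} = v^{2}$
$P{\left(o \right)} = 0$ ($P{\left(o \right)} = \left(- \frac{1}{6}\right) 0 = 0$)
$y{\left(M,c \right)} = \frac{4}{-2 + 2 M}$ ($y{\left(M,c \right)} = \frac{4}{-2 + \left(M + M\right)} = \frac{4}{-2 + 2 M}$)
$C{\left(s \right)} = \frac{\sqrt{114}}{2}$ ($C{\left(s \right)} = \sqrt{28 + \frac{1}{-3 + 5}} = \sqrt{28 + \frac{1}{2}} = \sqrt{\frac{57}{2}} = \frac{\sqrt{114}}{2}$)
$\sqrt{C{\left(y{\left(P{\left(A{\left(0,-5 \right)} \right)},7 \right)} \right)} - 201} = \sqrt{\frac{\sqrt{114}}{2} - 201} = \sqrt{-201 + \frac{\sqrt{114}}{2}}$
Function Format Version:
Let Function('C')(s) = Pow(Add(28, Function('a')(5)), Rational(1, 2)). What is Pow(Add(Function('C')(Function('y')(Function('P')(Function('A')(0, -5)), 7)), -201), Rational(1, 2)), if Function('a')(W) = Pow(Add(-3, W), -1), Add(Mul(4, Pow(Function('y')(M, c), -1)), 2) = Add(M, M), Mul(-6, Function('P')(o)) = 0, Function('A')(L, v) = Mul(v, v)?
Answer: Mul(Rational(1, 2), Pow(Add(-804, Mul(2, Pow(114, Rational(1, 2)))), Rational(1, 2))) ≈ Mul(13.988, I)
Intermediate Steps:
Function('A')(L, v) = Pow(v, 2)
Function('P')(o) = 0 (Function('P')(o) = Mul(Rational(-1, 6), 0) = 0)
Function('y')(M, c) = Mul(4, Pow(Add(-2, Mul(2, M)), -1)) (Function('y')(M, c) = Mul(4, Pow(Add(-2, Add(M, M)), -1)) = Mul(4, Pow(Add(-2, Mul(2, M)), -1)))
Function('C')(s) = Mul(Rational(1, 2), Pow(114, Rational(1, 2))) (Function('C')(s) = Pow(Add(28, Pow(Add(-3, 5), -1)), Rational(1, 2)) = Pow(Add(28, Pow(2, -1)), Rational(1, 2)) = Pow(Add(28, Rational(1, 2)), Rational(1, 2)) = Pow(Rational(57, 2), Rational(1, 2)) = Mul(Rational(1, 2), Pow(114, Rational(1, 2))))
Pow(Add(Function('C')(Function('y')(Function('P')(Function('A')(0, -5)), 7)), -201), Rational(1, 2)) = Pow(Add(Mul(Rational(1, 2), Pow(114, Rational(1, 2))), -201), Rational(1, 2)) = Pow(Add(-201, Mul(Rational(1, 2), Pow(114, Rational(1, 2)))), Rational(1, 2))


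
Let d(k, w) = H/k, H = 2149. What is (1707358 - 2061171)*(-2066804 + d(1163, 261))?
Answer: 850457089463139/1163 ≈ 7.3126e+11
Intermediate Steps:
d(k, w) = 2149/k
(1707358 - 2061171)*(-2066804 + d(1163, 261)) = (1707358 - 2061171)*(-2066804 + 2149/1163) = -353813*(-2066804 + 2149*(1/1163)) = -353813*(-2066804 + 2149/1163) = -353813*(-2403690903/1163) = 850457089463139/1163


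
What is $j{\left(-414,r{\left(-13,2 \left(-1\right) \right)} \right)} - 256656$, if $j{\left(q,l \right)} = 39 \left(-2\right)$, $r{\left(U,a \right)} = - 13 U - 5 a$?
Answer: $-256734$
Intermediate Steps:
$j{\left(q,l \right)} = -78$
$j{\left(-414,r{\left(-13,2 \left(-1\right) \right)} \right)} - 256656 = -78 - 256656 = -256734$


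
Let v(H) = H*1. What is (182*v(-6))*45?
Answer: -49140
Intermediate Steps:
v(H) = H
(182*v(-6))*45 = (182*(-6))*45 = -1092*45 = -49140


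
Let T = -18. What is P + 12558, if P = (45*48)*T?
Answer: -26322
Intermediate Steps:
P = -38880 (P = (45*48)*(-18) = 2160*(-18) = -38880)
P + 12558 = -38880 + 12558 = -26322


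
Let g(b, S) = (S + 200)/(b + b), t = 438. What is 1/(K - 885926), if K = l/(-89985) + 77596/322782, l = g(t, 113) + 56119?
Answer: -4240648587420/3756902465707631089 ≈ -1.1288e-6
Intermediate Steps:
g(b, S) = (200 + S)/(2*b) (g(b, S) = (200 + S)/((2*b)) = (200 + S)*(1/(2*b)) = (200 + S)/(2*b))
l = 49160557/876 (l = (1/2)*(200 + 113)/438 + 56119 = (1/2)*(1/438)*313 + 56119 = 313/876 + 56119 = 49160557/876 ≈ 56119.)
K = -1625248980169/4240648587420 (K = (49160557/876)/(-89985) + 77596/322782 = (49160557/876)*(-1/89985) + 77596*(1/322782) = -49160557/78826860 + 38798/161391 = -1625248980169/4240648587420 ≈ -0.38326)
1/(K - 885926) = 1/(-1625248980169/4240648587420 - 885926) = 1/(-3756902465707631089/4240648587420) = -4240648587420/3756902465707631089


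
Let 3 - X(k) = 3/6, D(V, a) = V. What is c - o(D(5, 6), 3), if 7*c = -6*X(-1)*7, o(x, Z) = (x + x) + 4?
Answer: -29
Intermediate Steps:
X(k) = 5/2 (X(k) = 3 - 3/6 = 3 - 1*½ = 3 - ½ = 5/2)
o(x, Z) = 4 + 2*x (o(x, Z) = 2*x + 4 = 4 + 2*x)
c = -15 (c = (-6*5/2*7)/7 = (-15*7)/7 = (⅐)*(-105) = -15)
c - o(D(5, 6), 3) = -15 - (4 + 2*5) = -15 - (4 + 10) = -15 - 1*14 = -15 - 14 = -29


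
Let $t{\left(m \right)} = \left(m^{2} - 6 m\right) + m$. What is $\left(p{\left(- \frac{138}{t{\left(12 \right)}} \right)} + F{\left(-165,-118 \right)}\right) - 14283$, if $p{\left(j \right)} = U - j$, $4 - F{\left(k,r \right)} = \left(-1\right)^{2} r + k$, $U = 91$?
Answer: $- \frac{194647}{14} \approx -13903.0$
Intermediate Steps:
$t{\left(m \right)} = m^{2} - 5 m$
$F{\left(k,r \right)} = 4 - k - r$ ($F{\left(k,r \right)} = 4 - \left(\left(-1\right)^{2} r + k\right) = 4 - \left(1 r + k\right) = 4 - \left(r + k\right) = 4 - \left(k + r\right) = 4 - k - r$)
$p{\left(j \right)} = 91 - j$
$\left(p{\left(- \frac{138}{t{\left(12 \right)}} \right)} + F{\left(-165,-118 \right)}\right) - 14283 = \left(\left(91 - - \frac{138}{12 \left(-5 + 12\right)}\right) - -287\right) - 14283 = \left(\left(91 - - \frac{138}{12 \cdot 7}\right) + \left(4 + 165 + 118\right)\right) - 14283 = \left(\left(91 - - \frac{138}{84}\right) + 287\right) - 14283 = \left(\left(91 - \left(-138\right) \frac{1}{84}\right) + 287\right) - 14283 = \left(\left(91 - - \frac{23}{14}\right) + 287\right) - 14283 = \left(\left(91 + \frac{23}{14}\right) + 287\right) - 14283 = \left(\frac{1297}{14} + 287\right) - 14283 = \frac{5315}{14} - 14283 = - \frac{194647}{14}$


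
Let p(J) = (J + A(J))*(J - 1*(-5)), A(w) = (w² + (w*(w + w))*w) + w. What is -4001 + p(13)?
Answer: 78601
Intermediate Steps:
A(w) = w + w² + 2*w³ (A(w) = (w² + (w*(2*w))*w) + w = (w² + (2*w²)*w) + w = (w² + 2*w³) + w = w + w² + 2*w³)
p(J) = (5 + J)*(J + J*(1 + J + 2*J²)) (p(J) = (J + J*(1 + J + 2*J²))*(J - 1*(-5)) = (J + J*(1 + J + 2*J²))*(J + 5) = (J + J*(1 + J + 2*J²))*(5 + J) = (5 + J)*(J + J*(1 + J + 2*J²)))
-4001 + p(13) = -4001 + 13*(10 + 2*13³ + 7*13 + 11*13²) = -4001 + 13*(10 + 2*2197 + 91 + 11*169) = -4001 + 13*(10 + 4394 + 91 + 1859) = -4001 + 13*6354 = -4001 + 82602 = 78601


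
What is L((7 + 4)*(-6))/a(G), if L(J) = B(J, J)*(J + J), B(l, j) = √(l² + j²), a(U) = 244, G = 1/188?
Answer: -2178*√2/61 ≈ -50.494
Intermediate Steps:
G = 1/188 ≈ 0.0053191
B(l, j) = √(j² + l²)
L(J) = 2*J*√2*√(J²) (L(J) = √(J² + J²)*(J + J) = √(2*J²)*(2*J) = (√2*√(J²))*(2*J) = 2*J*√2*√(J²))
L((7 + 4)*(-6))/a(G) = (2*((7 + 4)*(-6))*√2*√(((7 + 4)*(-6))²))/244 = (2*(11*(-6))*√2*√((11*(-6))²))*(1/244) = (2*(-66)*√2*√((-66)²))*(1/244) = (2*(-66)*√2*√4356)*(1/244) = (2*(-66)*√2*66)*(1/244) = -8712*√2*(1/244) = -2178*√2/61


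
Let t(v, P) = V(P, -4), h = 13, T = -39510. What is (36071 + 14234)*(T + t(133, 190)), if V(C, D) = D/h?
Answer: -25838358370/13 ≈ -1.9876e+9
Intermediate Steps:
V(C, D) = D/13
t(v, P) = -4/13 (t(v, P) = (1/13)*(-4) = -4/13)
(36071 + 14234)*(T + t(133, 190)) = (36071 + 14234)*(-39510 - 4/13) = 50305*(-513634/13) = -25838358370/13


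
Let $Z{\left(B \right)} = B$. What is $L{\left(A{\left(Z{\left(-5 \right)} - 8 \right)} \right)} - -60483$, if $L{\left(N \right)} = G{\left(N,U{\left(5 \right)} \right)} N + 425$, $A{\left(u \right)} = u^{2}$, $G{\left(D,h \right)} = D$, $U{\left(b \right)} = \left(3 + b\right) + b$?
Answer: $89469$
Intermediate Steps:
$U{\left(b \right)} = 3 + 2 b$
$L{\left(N \right)} = 425 + N^{2}$ ($L{\left(N \right)} = N N + 425 = N^{2} + 425 = 425 + N^{2}$)
$L{\left(A{\left(Z{\left(-5 \right)} - 8 \right)} \right)} - -60483 = \left(425 + \left(\left(-5 - 8\right)^{2}\right)^{2}\right) - -60483 = \left(425 + \left(\left(-5 - 8\right)^{2}\right)^{2}\right) + 60483 = \left(425 + \left(\left(-13\right)^{2}\right)^{2}\right) + 60483 = \left(425 + 169^{2}\right) + 60483 = \left(425 + 28561\right) + 60483 = 28986 + 60483 = 89469$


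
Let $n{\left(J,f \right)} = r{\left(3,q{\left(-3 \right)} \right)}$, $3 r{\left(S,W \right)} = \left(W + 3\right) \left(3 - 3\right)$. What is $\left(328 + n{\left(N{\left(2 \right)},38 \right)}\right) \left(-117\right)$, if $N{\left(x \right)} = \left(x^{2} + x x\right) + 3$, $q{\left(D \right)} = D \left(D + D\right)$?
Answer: $-38376$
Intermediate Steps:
$q{\left(D \right)} = 2 D^{2}$ ($q{\left(D \right)} = D 2 D = 2 D^{2}$)
$N{\left(x \right)} = 3 + 2 x^{2}$ ($N{\left(x \right)} = \left(x^{2} + x^{2}\right) + 3 = 2 x^{2} + 3 = 3 + 2 x^{2}$)
$r{\left(S,W \right)} = 0$ ($r{\left(S,W \right)} = \frac{\left(W + 3\right) \left(3 - 3\right)}{3} = \frac{\left(3 + W\right) 0}{3} = \frac{1}{3} \cdot 0 = 0$)
$n{\left(J,f \right)} = 0$
$\left(328 + n{\left(N{\left(2 \right)},38 \right)}\right) \left(-117\right) = \left(328 + 0\right) \left(-117\right) = 328 \left(-117\right) = -38376$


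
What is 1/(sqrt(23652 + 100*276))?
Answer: sqrt(12813)/25626 ≈ 0.0044172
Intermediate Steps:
1/(sqrt(23652 + 100*276)) = 1/(sqrt(23652 + 27600)) = 1/(sqrt(51252)) = 1/(2*sqrt(12813)) = sqrt(12813)/25626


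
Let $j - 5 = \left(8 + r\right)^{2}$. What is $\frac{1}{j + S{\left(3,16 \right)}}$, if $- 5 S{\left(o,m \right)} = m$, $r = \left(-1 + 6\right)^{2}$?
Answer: $\frac{5}{5454} \approx 0.00091676$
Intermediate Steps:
$r = 25$ ($r = 5^{2} = 25$)
$S{\left(o,m \right)} = - \frac{m}{5}$
$j = 1094$ ($j = 5 + \left(8 + 25\right)^{2} = 5 + 33^{2} = 5 + 1089 = 1094$)
$\frac{1}{j + S{\left(3,16 \right)}} = \frac{1}{1094 - \frac{16}{5}} = \frac{1}{\frac{5454}{5}} = \frac{5}{5454}$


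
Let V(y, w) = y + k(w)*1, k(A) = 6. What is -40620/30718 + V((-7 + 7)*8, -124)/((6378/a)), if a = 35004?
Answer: 516036906/16326617 ≈ 31.607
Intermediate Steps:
V(y, w) = 6 + y (V(y, w) = y + 6*1 = y + 6 = 6 + y)
-40620/30718 + V((-7 + 7)*8, -124)/((6378/a)) = -40620/30718 + (6 + (-7 + 7)*8)/((6378/35004)) = -40620*1/30718 + (6 + 0*8)/((6378*(1/35004))) = -20310/15359 + (6 + 0)/(1063/5834) = -20310/15359 + 6*(5834/1063) = -20310/15359 + 35004/1063 = 516036906/16326617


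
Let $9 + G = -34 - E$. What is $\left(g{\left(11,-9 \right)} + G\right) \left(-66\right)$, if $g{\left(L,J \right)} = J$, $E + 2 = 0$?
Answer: $3300$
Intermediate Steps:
$E = -2$ ($E = -2 + 0 = -2$)
$G = -41$ ($G = -9 - 32 = -41$)
$\left(g{\left(11,-9 \right)} + G\right) \left(-66\right) = \left(-9 - 41\right) \left(-66\right) = \left(-50\right) \left(-66\right) = 3300$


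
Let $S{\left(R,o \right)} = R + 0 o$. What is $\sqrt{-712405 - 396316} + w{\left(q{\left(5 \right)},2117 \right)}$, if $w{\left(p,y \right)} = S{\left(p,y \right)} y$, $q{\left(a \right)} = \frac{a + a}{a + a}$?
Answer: $2117 + i \sqrt{1108721} \approx 2117.0 + 1053.0 i$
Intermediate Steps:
$S{\left(R,o \right)} = R$ ($S{\left(R,o \right)} = R + 0 = R$)
$q{\left(a \right)} = 1$ ($q{\left(a \right)} = \frac{2 a}{2 a} = 2 a \frac{1}{2 a} = 1$)
$w{\left(p,y \right)} = p y$
$\sqrt{-712405 - 396316} + w{\left(q{\left(5 \right)},2117 \right)} = \sqrt{-712405 - 396316} + 1 \cdot 2117 = \sqrt{-1108721} + 2117 = i \sqrt{1108721} + 2117 = 2117 + i \sqrt{1108721}$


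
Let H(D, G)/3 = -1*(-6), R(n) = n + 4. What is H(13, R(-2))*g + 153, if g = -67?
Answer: -1053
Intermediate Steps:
R(n) = 4 + n
H(D, G) = 18 (H(D, G) = 3*(-1*(-6)) = 3*6 = 18)
H(13, R(-2))*g + 153 = 18*(-67) + 153 = -1206 + 153 = -1053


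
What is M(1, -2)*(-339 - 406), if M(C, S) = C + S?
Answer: 745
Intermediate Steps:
M(1, -2)*(-339 - 406) = (1 - 2)*(-339 - 406) = -1*(-745) = 745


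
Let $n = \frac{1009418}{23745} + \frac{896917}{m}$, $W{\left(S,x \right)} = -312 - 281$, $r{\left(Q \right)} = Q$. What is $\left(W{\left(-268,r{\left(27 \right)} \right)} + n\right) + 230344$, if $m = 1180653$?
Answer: $\frac{2147397238156118}{9344868495} \approx 2.2979 \cdot 10^{5}$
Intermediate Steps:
$W{\left(S,x \right)} = -593$
$n = \frac{404356561373}{9344868495}$ ($n = \frac{1009418}{23745} + \frac{896917}{1180653} = \frac{404356561373}{9344868495} \approx 43.27$)
$\left(W{\left(-268,r{\left(27 \right)} \right)} + n\right) + 230344 = \left(-593 + \frac{404356561373}{9344868495}\right) + 230344 = - \frac{5137150456162}{9344868495} + 230344 = \frac{2147397238156118}{9344868495}$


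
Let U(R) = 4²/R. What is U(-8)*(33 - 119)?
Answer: 172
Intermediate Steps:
U(R) = 16/R
U(-8)*(33 - 119) = (16/(-8))*(33 - 119) = (16*(-⅛))*(-86) = -2*(-86) = 172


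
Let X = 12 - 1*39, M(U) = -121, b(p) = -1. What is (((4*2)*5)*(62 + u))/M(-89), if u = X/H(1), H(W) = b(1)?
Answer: -3560/121 ≈ -29.421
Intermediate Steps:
H(W) = -1
X = -27 (X = 12 - 39 = -27)
u = 27 (u = -27/(-1) = -27*(-1) = 27)
(((4*2)*5)*(62 + u))/M(-89) = (((4*2)*5)*(62 + 27))/(-121) = ((8*5)*89)*(-1/121) = (40*89)*(-1/121) = 3560*(-1/121) = -3560/121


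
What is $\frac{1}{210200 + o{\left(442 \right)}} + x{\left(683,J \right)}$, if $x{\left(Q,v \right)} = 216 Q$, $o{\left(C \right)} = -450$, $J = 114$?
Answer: $\frac{30943998001}{209750} \approx 1.4753 \cdot 10^{5}$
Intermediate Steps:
$\frac{1}{210200 + o{\left(442 \right)}} + x{\left(683,J \right)} = \frac{1}{210200 - 450} + 216 \cdot 683 = \frac{1}{209750} + 147528 = \frac{30943998001}{209750}$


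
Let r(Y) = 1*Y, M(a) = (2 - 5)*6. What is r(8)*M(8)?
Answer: -144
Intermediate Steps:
M(a) = -18 (M(a) = -3*6 = -18)
r(Y) = Y
r(8)*M(8) = 8*(-18) = -144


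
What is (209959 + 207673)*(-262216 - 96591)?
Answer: -149849285024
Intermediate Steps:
(209959 + 207673)*(-262216 - 96591) = 417632*(-358807) = -149849285024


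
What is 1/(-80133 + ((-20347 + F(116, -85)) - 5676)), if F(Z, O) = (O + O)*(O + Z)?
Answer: -1/111426 ≈ -8.9746e-6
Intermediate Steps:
F(Z, O) = 2*O*(O + Z) (F(Z, O) = (2*O)*(O + Z) = 2*O*(O + Z))
1/(-80133 + ((-20347 + F(116, -85)) - 5676)) = 1/(-80133 + ((-20347 + 2*(-85)*(-85 + 116)) - 5676)) = 1/(-80133 + ((-20347 + 2*(-85)*31) - 5676)) = 1/(-80133 + ((-20347 - 5270) - 5676)) = 1/(-80133 + (-25617 - 5676)) = 1/(-80133 - 31293) = 1/(-111426) = -1/111426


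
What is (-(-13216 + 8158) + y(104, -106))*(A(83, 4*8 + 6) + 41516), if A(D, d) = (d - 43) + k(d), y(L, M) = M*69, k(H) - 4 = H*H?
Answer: -96915504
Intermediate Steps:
k(H) = 4 + H² (k(H) = 4 + H*H = 4 + H²)
y(L, M) = 69*M
A(D, d) = -39 + d + d² (A(D, d) = (d - 43) + (4 + d²) = (-43 + d) + (4 + d²) = -39 + d + d²)
(-(-13216 + 8158) + y(104, -106))*(A(83, 4*8 + 6) + 41516) = (-(-13216 + 8158) + 69*(-106))*((-39 + (4*8 + 6) + (4*8 + 6)²) + 41516) = (-1*(-5058) - 7314)*((-39 + (32 + 6) + (32 + 6)²) + 41516) = (5058 - 7314)*((-39 + 38 + 38²) + 41516) = -2256*((-39 + 38 + 1444) + 41516) = -2256*(1443 + 41516) = -2256*42959 = -96915504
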